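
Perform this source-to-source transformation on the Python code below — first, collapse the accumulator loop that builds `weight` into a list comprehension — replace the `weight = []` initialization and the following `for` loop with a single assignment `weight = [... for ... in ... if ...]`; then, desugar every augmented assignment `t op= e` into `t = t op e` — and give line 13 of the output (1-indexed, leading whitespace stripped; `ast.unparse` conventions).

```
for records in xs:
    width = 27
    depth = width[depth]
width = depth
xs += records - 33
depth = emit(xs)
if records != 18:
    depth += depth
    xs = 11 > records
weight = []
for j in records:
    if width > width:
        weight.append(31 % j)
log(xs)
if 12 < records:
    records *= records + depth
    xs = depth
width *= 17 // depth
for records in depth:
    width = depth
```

records = records * (records + depth)

Transformed code:
for records in xs:
    width = 27
    depth = width[depth]
width = depth
xs = xs + (records - 33)
depth = emit(xs)
if records != 18:
    depth = depth + depth
    xs = 11 > records
weight = [31 % j for j in records if width > width]
log(xs)
if 12 < records:
    records = records * (records + depth)
    xs = depth
width = width * (17 // depth)
for records in depth:
    width = depth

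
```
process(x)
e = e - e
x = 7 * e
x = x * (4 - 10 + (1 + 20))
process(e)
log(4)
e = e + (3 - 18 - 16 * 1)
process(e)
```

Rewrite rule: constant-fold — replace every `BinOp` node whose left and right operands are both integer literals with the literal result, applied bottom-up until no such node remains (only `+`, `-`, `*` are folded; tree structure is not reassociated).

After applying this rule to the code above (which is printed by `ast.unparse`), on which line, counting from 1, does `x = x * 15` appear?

4

Transformed code:
process(x)
e = e - e
x = 7 * e
x = x * 15
process(e)
log(4)
e = e + -31
process(e)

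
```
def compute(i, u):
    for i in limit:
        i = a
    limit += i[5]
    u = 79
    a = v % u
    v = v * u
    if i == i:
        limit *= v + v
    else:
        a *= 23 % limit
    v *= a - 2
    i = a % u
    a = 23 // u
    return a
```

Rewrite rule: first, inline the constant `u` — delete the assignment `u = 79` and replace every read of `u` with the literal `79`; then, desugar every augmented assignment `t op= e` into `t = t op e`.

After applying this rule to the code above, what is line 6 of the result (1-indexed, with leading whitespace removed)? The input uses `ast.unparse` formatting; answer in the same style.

v = v * 79

Transformed code:
def compute(i, u):
    for i in limit:
        i = a
    limit = limit + i[5]
    a = v % 79
    v = v * 79
    if i == i:
        limit = limit * (v + v)
    else:
        a = a * (23 % limit)
    v = v * (a - 2)
    i = a % 79
    a = 23 // 79
    return a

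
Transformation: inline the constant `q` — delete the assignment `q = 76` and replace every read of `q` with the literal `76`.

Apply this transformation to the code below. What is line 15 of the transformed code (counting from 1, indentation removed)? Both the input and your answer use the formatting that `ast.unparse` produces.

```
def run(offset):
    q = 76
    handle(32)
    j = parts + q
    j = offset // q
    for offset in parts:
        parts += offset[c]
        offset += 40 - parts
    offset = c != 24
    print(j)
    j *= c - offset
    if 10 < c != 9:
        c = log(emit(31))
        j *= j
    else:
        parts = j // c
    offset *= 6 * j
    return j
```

parts = j // c

Transformed code:
def run(offset):
    handle(32)
    j = parts + 76
    j = offset // 76
    for offset in parts:
        parts += offset[c]
        offset += 40 - parts
    offset = c != 24
    print(j)
    j *= c - offset
    if 10 < c != 9:
        c = log(emit(31))
        j *= j
    else:
        parts = j // c
    offset *= 6 * j
    return j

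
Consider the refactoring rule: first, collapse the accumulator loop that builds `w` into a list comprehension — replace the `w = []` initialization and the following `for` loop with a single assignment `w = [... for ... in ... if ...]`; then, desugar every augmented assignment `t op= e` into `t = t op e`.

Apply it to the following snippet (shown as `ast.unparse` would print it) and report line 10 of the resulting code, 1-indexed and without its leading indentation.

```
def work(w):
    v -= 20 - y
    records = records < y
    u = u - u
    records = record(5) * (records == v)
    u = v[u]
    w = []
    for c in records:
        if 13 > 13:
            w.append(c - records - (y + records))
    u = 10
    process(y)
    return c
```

Transformed code:
def work(w):
    v = v - (20 - y)
    records = records < y
    u = u - u
    records = record(5) * (records == v)
    u = v[u]
    w = [c - records - (y + records) for c in records if 13 > 13]
    u = 10
    process(y)
    return c

return c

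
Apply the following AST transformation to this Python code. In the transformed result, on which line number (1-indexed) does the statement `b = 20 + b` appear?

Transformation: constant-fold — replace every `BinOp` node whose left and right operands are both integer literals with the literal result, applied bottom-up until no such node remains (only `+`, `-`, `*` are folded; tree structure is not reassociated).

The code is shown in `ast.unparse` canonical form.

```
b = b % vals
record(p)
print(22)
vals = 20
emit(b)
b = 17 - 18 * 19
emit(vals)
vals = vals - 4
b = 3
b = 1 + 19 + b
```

10

Transformed code:
b = b % vals
record(p)
print(22)
vals = 20
emit(b)
b = -325
emit(vals)
vals = vals - 4
b = 3
b = 20 + b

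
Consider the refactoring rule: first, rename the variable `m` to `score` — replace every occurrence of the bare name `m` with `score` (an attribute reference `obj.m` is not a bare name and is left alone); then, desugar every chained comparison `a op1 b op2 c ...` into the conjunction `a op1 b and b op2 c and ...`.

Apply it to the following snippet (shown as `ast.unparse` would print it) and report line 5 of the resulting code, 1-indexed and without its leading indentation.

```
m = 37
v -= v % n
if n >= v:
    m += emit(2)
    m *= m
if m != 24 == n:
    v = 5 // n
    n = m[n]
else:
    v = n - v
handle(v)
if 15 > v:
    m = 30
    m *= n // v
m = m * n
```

Transformed code:
score = 37
v -= v % n
if n >= v:
    score += emit(2)
    score *= score
if score != 24 and 24 == n:
    v = 5 // n
    n = score[n]
else:
    v = n - v
handle(v)
if 15 > v:
    score = 30
    score *= n // v
score = score * n

score *= score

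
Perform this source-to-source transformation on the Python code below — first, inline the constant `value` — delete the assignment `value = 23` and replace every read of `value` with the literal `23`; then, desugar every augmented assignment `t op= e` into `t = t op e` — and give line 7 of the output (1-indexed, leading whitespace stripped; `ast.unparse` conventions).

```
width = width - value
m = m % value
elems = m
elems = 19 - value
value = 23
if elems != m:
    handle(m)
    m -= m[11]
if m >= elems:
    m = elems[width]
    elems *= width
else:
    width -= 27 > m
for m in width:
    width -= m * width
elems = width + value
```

Transformed code:
width = width - 23
m = m % 23
elems = m
elems = 19 - 23
if elems != m:
    handle(m)
    m = m - m[11]
if m >= elems:
    m = elems[width]
    elems = elems * width
else:
    width = width - (27 > m)
for m in width:
    width = width - m * width
elems = width + 23

m = m - m[11]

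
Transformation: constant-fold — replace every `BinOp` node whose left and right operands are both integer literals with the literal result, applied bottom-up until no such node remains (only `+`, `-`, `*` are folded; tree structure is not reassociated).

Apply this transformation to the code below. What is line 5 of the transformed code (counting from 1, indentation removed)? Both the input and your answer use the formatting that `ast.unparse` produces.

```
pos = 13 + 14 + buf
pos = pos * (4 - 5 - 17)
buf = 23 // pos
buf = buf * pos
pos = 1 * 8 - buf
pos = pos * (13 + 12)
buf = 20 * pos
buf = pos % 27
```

Transformed code:
pos = 27 + buf
pos = pos * -18
buf = 23 // pos
buf = buf * pos
pos = 8 - buf
pos = pos * 25
buf = 20 * pos
buf = pos % 27

pos = 8 - buf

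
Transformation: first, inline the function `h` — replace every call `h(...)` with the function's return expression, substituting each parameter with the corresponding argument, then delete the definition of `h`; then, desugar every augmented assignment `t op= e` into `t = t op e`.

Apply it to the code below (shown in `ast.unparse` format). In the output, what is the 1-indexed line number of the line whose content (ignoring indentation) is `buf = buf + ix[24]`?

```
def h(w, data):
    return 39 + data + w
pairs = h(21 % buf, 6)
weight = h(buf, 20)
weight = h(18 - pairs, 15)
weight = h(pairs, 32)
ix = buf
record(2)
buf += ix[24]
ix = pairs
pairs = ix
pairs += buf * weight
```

7

Transformed code:
pairs = 39 + 6 + 21 % buf
weight = 39 + 20 + buf
weight = 39 + 15 + (18 - pairs)
weight = 39 + 32 + pairs
ix = buf
record(2)
buf = buf + ix[24]
ix = pairs
pairs = ix
pairs = pairs + buf * weight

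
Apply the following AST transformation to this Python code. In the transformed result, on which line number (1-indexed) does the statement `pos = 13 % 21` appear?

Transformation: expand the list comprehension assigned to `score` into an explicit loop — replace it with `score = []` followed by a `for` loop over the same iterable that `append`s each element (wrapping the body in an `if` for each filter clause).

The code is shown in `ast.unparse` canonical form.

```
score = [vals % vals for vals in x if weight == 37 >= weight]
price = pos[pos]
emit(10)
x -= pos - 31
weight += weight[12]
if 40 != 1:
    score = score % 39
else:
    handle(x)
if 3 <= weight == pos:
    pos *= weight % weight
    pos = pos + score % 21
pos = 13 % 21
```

Transformed code:
score = []
for vals in x:
    if weight == 37 >= weight:
        score.append(vals % vals)
price = pos[pos]
emit(10)
x -= pos - 31
weight += weight[12]
if 40 != 1:
    score = score % 39
else:
    handle(x)
if 3 <= weight == pos:
    pos *= weight % weight
    pos = pos + score % 21
pos = 13 % 21

16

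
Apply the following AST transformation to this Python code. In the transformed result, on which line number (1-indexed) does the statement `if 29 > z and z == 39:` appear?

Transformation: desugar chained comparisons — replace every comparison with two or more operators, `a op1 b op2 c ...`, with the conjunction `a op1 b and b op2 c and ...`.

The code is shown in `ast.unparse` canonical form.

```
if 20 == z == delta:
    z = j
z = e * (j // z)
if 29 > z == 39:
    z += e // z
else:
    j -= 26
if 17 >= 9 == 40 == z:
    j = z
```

Transformed code:
if 20 == z and z == delta:
    z = j
z = e * (j // z)
if 29 > z and z == 39:
    z += e // z
else:
    j -= 26
if 17 >= 9 and 9 == 40 and (40 == z):
    j = z

4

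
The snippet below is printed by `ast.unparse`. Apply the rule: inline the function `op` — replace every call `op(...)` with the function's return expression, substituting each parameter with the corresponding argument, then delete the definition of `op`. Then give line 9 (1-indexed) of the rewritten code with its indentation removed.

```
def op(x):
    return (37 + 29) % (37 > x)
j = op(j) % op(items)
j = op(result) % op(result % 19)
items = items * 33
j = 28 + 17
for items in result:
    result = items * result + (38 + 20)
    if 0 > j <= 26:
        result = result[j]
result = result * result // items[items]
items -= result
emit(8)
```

Transformed code:
j = (37 + 29) % (37 > j) % ((37 + 29) % (37 > items))
j = (37 + 29) % (37 > result) % ((37 + 29) % (37 > result % 19))
items = items * 33
j = 28 + 17
for items in result:
    result = items * result + (38 + 20)
    if 0 > j <= 26:
        result = result[j]
result = result * result // items[items]
items -= result
emit(8)

result = result * result // items[items]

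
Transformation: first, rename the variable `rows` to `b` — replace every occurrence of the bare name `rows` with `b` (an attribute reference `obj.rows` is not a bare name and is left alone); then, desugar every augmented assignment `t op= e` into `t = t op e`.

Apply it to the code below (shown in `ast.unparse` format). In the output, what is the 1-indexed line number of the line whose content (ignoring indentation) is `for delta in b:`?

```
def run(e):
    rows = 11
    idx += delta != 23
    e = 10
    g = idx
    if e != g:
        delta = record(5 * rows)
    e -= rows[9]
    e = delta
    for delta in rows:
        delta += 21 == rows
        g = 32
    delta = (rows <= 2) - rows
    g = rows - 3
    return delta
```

Transformed code:
def run(e):
    b = 11
    idx = idx + (delta != 23)
    e = 10
    g = idx
    if e != g:
        delta = record(5 * b)
    e = e - b[9]
    e = delta
    for delta in b:
        delta = delta + (21 == b)
        g = 32
    delta = (b <= 2) - b
    g = b - 3
    return delta

10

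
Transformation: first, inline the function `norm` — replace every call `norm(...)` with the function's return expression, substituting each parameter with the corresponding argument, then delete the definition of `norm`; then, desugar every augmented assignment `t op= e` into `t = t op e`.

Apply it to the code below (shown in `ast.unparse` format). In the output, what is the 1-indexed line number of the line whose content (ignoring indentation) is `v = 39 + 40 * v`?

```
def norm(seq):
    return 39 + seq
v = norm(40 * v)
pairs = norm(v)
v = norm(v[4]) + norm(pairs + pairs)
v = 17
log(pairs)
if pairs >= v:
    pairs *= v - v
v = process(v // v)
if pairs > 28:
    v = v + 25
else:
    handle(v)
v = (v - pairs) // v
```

1

Transformed code:
v = 39 + 40 * v
pairs = 39 + v
v = 39 + v[4] + (39 + (pairs + pairs))
v = 17
log(pairs)
if pairs >= v:
    pairs = pairs * (v - v)
v = process(v // v)
if pairs > 28:
    v = v + 25
else:
    handle(v)
v = (v - pairs) // v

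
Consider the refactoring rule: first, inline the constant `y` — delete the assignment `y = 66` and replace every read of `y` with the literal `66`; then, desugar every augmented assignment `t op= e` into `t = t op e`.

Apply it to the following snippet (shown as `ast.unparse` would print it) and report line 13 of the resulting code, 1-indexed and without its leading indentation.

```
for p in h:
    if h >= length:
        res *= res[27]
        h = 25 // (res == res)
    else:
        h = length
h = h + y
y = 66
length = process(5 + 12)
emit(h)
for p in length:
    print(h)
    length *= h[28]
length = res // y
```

length = res // 66

Transformed code:
for p in h:
    if h >= length:
        res = res * res[27]
        h = 25 // (res == res)
    else:
        h = length
h = h + 66
length = process(5 + 12)
emit(h)
for p in length:
    print(h)
    length = length * h[28]
length = res // 66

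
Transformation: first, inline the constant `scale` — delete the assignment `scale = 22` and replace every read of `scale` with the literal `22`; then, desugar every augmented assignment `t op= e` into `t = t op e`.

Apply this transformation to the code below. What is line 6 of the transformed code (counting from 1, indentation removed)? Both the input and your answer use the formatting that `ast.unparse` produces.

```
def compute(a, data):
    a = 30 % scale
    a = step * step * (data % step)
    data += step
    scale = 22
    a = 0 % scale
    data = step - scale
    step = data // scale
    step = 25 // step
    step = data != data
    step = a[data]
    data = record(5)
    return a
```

data = step - 22

Transformed code:
def compute(a, data):
    a = 30 % 22
    a = step * step * (data % step)
    data = data + step
    a = 0 % 22
    data = step - 22
    step = data // 22
    step = 25 // step
    step = data != data
    step = a[data]
    data = record(5)
    return a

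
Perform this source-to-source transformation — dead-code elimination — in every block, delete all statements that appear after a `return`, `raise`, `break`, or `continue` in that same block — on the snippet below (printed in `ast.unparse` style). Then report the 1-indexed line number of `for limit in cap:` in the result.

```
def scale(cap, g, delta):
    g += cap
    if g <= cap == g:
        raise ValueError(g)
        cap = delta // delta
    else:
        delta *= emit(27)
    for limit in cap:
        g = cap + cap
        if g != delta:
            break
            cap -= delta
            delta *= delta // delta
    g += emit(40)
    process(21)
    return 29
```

7

Transformed code:
def scale(cap, g, delta):
    g += cap
    if g <= cap == g:
        raise ValueError(g)
    else:
        delta *= emit(27)
    for limit in cap:
        g = cap + cap
        if g != delta:
            break
    g += emit(40)
    process(21)
    return 29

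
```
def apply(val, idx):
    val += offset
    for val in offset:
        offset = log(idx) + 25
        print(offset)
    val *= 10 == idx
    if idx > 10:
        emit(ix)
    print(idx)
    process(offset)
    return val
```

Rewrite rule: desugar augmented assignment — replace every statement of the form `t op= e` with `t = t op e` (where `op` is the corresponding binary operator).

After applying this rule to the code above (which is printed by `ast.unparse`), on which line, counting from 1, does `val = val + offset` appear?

Transformed code:
def apply(val, idx):
    val = val + offset
    for val in offset:
        offset = log(idx) + 25
        print(offset)
    val = val * (10 == idx)
    if idx > 10:
        emit(ix)
    print(idx)
    process(offset)
    return val

2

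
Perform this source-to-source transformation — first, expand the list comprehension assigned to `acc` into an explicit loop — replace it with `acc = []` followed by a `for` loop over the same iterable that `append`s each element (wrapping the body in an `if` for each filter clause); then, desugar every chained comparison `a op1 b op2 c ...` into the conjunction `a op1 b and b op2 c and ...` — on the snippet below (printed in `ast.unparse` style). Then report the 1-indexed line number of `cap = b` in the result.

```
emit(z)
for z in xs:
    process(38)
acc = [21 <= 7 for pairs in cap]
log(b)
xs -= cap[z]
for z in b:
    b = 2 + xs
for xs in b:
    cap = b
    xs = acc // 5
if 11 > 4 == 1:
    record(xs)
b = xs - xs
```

12

Transformed code:
emit(z)
for z in xs:
    process(38)
acc = []
for pairs in cap:
    acc.append(21 <= 7)
log(b)
xs -= cap[z]
for z in b:
    b = 2 + xs
for xs in b:
    cap = b
    xs = acc // 5
if 11 > 4 and 4 == 1:
    record(xs)
b = xs - xs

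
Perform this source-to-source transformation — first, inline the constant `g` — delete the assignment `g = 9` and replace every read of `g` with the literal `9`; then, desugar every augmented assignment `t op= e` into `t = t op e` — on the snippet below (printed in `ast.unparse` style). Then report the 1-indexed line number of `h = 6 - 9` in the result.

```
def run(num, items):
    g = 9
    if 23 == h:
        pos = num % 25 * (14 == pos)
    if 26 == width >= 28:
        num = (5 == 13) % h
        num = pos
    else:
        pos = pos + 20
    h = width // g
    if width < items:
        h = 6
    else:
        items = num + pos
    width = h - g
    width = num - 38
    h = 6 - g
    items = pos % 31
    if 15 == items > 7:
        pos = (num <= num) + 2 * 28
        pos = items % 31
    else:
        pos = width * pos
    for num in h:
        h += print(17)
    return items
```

Transformed code:
def run(num, items):
    if 23 == h:
        pos = num % 25 * (14 == pos)
    if 26 == width >= 28:
        num = (5 == 13) % h
        num = pos
    else:
        pos = pos + 20
    h = width // 9
    if width < items:
        h = 6
    else:
        items = num + pos
    width = h - 9
    width = num - 38
    h = 6 - 9
    items = pos % 31
    if 15 == items > 7:
        pos = (num <= num) + 2 * 28
        pos = items % 31
    else:
        pos = width * pos
    for num in h:
        h = h + print(17)
    return items

16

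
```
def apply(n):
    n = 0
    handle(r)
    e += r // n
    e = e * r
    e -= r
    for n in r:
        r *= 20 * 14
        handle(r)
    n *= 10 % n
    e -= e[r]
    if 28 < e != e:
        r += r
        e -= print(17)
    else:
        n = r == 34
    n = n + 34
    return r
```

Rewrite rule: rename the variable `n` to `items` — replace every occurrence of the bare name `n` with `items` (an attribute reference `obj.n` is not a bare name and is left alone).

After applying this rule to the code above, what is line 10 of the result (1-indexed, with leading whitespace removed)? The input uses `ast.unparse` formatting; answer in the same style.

items *= 10 % items

Transformed code:
def apply(items):
    items = 0
    handle(r)
    e += r // items
    e = e * r
    e -= r
    for items in r:
        r *= 20 * 14
        handle(r)
    items *= 10 % items
    e -= e[r]
    if 28 < e != e:
        r += r
        e -= print(17)
    else:
        items = r == 34
    items = items + 34
    return r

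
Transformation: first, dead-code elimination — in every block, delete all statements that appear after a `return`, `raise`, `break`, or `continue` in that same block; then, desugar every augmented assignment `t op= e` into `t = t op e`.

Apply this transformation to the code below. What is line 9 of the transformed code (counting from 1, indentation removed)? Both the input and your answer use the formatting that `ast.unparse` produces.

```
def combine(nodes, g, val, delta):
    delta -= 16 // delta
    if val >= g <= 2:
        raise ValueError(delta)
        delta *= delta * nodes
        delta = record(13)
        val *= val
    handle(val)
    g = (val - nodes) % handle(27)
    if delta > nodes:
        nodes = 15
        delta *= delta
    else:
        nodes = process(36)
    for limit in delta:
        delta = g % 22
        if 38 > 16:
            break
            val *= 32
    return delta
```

Transformed code:
def combine(nodes, g, val, delta):
    delta = delta - 16 // delta
    if val >= g <= 2:
        raise ValueError(delta)
    handle(val)
    g = (val - nodes) % handle(27)
    if delta > nodes:
        nodes = 15
        delta = delta * delta
    else:
        nodes = process(36)
    for limit in delta:
        delta = g % 22
        if 38 > 16:
            break
    return delta

delta = delta * delta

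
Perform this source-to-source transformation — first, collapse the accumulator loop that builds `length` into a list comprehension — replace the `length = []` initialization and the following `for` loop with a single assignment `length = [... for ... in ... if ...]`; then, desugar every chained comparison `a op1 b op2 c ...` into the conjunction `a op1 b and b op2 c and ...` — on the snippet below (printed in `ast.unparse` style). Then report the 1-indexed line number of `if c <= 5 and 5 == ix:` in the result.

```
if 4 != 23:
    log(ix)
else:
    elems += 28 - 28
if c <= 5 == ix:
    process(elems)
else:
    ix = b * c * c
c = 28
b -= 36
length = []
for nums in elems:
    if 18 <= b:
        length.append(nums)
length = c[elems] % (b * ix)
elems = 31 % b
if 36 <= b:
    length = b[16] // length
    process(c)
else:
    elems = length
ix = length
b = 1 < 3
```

Transformed code:
if 4 != 23:
    log(ix)
else:
    elems += 28 - 28
if c <= 5 and 5 == ix:
    process(elems)
else:
    ix = b * c * c
c = 28
b -= 36
length = [nums for nums in elems if 18 <= b]
length = c[elems] % (b * ix)
elems = 31 % b
if 36 <= b:
    length = b[16] // length
    process(c)
else:
    elems = length
ix = length
b = 1 < 3

5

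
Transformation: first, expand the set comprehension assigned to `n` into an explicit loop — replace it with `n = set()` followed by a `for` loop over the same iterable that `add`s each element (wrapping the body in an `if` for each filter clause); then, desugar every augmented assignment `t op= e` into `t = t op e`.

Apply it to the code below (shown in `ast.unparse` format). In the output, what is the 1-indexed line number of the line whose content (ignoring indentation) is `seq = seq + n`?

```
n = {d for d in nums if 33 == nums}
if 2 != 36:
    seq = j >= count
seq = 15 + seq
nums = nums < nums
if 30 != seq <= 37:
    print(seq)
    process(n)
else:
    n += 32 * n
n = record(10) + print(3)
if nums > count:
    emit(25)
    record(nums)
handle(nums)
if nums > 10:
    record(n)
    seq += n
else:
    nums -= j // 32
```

21

Transformed code:
n = set()
for d in nums:
    if 33 == nums:
        n.add(d)
if 2 != 36:
    seq = j >= count
seq = 15 + seq
nums = nums < nums
if 30 != seq <= 37:
    print(seq)
    process(n)
else:
    n = n + 32 * n
n = record(10) + print(3)
if nums > count:
    emit(25)
    record(nums)
handle(nums)
if nums > 10:
    record(n)
    seq = seq + n
else:
    nums = nums - j // 32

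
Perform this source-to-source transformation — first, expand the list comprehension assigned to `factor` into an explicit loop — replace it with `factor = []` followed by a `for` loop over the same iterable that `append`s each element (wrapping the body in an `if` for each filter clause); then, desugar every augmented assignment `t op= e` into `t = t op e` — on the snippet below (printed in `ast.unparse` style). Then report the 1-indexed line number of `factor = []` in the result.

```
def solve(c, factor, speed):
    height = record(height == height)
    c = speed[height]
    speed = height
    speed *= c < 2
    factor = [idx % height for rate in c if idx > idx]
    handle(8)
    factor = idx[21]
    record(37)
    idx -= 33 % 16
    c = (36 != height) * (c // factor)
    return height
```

6

Transformed code:
def solve(c, factor, speed):
    height = record(height == height)
    c = speed[height]
    speed = height
    speed = speed * (c < 2)
    factor = []
    for rate in c:
        if idx > idx:
            factor.append(idx % height)
    handle(8)
    factor = idx[21]
    record(37)
    idx = idx - 33 % 16
    c = (36 != height) * (c // factor)
    return height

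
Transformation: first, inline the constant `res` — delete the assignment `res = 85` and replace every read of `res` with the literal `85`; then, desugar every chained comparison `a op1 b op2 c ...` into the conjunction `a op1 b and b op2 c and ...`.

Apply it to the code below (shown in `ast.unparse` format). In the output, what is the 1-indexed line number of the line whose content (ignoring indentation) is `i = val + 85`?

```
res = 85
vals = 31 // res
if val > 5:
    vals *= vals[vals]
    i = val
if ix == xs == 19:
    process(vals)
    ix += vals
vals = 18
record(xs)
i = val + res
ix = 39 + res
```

10

Transformed code:
vals = 31 // 85
if val > 5:
    vals *= vals[vals]
    i = val
if ix == xs and xs == 19:
    process(vals)
    ix += vals
vals = 18
record(xs)
i = val + 85
ix = 39 + 85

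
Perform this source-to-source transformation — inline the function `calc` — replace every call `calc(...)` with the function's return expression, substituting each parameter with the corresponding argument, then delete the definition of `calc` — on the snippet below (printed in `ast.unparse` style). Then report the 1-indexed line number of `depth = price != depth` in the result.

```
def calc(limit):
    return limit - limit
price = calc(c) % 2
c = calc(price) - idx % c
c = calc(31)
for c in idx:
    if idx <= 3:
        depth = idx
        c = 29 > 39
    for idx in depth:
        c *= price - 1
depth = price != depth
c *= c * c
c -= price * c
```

10

Transformed code:
price = (c - c) % 2
c = price - price - idx % c
c = 31 - 31
for c in idx:
    if idx <= 3:
        depth = idx
        c = 29 > 39
    for idx in depth:
        c *= price - 1
depth = price != depth
c *= c * c
c -= price * c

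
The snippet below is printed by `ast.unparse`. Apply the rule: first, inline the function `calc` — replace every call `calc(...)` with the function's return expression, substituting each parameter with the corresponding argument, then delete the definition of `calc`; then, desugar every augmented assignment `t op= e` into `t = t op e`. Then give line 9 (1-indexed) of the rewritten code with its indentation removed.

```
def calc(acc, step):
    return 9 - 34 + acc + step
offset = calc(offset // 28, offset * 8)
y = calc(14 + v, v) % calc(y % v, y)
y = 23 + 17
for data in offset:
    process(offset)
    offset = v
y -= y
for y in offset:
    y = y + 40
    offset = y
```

Transformed code:
offset = 9 - 34 + offset // 28 + offset * 8
y = (9 - 34 + (14 + v) + v) % (9 - 34 + y % v + y)
y = 23 + 17
for data in offset:
    process(offset)
    offset = v
y = y - y
for y in offset:
    y = y + 40
    offset = y

y = y + 40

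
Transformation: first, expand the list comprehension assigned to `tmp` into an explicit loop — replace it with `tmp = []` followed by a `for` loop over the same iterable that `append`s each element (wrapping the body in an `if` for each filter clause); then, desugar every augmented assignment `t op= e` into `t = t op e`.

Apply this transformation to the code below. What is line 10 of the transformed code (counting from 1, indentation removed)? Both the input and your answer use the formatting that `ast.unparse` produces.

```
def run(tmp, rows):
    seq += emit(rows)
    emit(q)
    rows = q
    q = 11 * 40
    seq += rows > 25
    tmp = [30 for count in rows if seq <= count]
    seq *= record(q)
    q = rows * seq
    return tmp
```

tmp.append(30)

Transformed code:
def run(tmp, rows):
    seq = seq + emit(rows)
    emit(q)
    rows = q
    q = 11 * 40
    seq = seq + (rows > 25)
    tmp = []
    for count in rows:
        if seq <= count:
            tmp.append(30)
    seq = seq * record(q)
    q = rows * seq
    return tmp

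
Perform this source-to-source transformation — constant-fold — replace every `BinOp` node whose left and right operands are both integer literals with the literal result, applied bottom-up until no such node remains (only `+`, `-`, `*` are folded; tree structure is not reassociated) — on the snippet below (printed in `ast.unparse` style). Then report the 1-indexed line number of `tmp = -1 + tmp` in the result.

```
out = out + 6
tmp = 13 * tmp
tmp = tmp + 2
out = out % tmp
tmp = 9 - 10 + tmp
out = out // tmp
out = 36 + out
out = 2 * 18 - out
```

5

Transformed code:
out = out + 6
tmp = 13 * tmp
tmp = tmp + 2
out = out % tmp
tmp = -1 + tmp
out = out // tmp
out = 36 + out
out = 36 - out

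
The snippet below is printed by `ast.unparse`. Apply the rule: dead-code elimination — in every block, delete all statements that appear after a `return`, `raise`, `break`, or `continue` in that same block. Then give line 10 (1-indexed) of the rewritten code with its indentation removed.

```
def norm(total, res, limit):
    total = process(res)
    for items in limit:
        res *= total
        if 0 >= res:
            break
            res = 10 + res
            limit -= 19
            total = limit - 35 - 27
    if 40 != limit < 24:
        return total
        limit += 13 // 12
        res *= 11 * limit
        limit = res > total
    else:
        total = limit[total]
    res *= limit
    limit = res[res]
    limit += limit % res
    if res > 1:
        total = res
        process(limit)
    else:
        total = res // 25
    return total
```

Transformed code:
def norm(total, res, limit):
    total = process(res)
    for items in limit:
        res *= total
        if 0 >= res:
            break
    if 40 != limit < 24:
        return total
    else:
        total = limit[total]
    res *= limit
    limit = res[res]
    limit += limit % res
    if res > 1:
        total = res
        process(limit)
    else:
        total = res // 25
    return total

total = limit[total]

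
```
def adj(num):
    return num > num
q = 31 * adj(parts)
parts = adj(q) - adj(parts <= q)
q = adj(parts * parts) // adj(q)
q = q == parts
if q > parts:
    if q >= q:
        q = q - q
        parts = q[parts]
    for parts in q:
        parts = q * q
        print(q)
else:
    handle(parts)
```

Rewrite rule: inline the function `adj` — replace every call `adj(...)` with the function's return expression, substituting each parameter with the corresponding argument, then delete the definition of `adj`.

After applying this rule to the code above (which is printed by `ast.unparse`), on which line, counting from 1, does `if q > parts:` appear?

5

Transformed code:
q = 31 * (parts > parts)
parts = (q > q) - ((parts <= q) > (parts <= q))
q = (parts * parts > parts * parts) // (q > q)
q = q == parts
if q > parts:
    if q >= q:
        q = q - q
        parts = q[parts]
    for parts in q:
        parts = q * q
        print(q)
else:
    handle(parts)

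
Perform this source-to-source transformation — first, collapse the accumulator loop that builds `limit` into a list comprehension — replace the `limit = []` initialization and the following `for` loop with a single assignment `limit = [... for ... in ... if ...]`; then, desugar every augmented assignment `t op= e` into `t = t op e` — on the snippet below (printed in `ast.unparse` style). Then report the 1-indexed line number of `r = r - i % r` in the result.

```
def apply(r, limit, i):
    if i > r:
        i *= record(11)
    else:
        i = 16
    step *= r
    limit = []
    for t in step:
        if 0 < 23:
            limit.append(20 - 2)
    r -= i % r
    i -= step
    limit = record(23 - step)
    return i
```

Transformed code:
def apply(r, limit, i):
    if i > r:
        i = i * record(11)
    else:
        i = 16
    step = step * r
    limit = [20 - 2 for t in step if 0 < 23]
    r = r - i % r
    i = i - step
    limit = record(23 - step)
    return i

8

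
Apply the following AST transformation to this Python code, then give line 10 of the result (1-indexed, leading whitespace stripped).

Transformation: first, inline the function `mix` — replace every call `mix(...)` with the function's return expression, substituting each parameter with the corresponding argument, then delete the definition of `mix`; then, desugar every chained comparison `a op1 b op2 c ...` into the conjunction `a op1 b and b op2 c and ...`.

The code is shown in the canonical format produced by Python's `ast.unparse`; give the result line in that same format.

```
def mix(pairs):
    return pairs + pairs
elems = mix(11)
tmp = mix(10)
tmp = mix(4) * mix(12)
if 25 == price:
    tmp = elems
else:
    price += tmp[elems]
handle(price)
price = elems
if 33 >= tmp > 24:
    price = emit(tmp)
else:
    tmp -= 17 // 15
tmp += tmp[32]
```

Transformed code:
elems = 11 + 11
tmp = 10 + 10
tmp = (4 + 4) * (12 + 12)
if 25 == price:
    tmp = elems
else:
    price += tmp[elems]
handle(price)
price = elems
if 33 >= tmp and tmp > 24:
    price = emit(tmp)
else:
    tmp -= 17 // 15
tmp += tmp[32]

if 33 >= tmp and tmp > 24:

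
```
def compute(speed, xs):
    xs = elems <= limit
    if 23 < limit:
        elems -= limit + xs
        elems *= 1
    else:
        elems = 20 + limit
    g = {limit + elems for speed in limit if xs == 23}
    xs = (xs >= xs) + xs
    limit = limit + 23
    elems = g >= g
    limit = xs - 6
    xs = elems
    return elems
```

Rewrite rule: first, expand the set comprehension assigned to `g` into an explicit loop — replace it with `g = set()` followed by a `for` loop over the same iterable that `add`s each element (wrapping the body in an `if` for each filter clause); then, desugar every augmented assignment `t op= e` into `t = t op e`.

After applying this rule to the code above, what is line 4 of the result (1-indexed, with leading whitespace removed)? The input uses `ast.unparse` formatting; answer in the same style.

elems = elems - (limit + xs)

Transformed code:
def compute(speed, xs):
    xs = elems <= limit
    if 23 < limit:
        elems = elems - (limit + xs)
        elems = elems * 1
    else:
        elems = 20 + limit
    g = set()
    for speed in limit:
        if xs == 23:
            g.add(limit + elems)
    xs = (xs >= xs) + xs
    limit = limit + 23
    elems = g >= g
    limit = xs - 6
    xs = elems
    return elems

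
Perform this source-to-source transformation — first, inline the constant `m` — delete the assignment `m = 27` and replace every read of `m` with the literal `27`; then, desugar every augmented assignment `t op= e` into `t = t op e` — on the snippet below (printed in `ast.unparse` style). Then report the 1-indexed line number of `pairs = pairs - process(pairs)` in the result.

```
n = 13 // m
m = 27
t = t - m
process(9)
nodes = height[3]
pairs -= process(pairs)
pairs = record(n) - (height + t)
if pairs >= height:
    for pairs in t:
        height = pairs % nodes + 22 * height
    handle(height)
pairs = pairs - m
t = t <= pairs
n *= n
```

Transformed code:
n = 13 // 27
t = t - 27
process(9)
nodes = height[3]
pairs = pairs - process(pairs)
pairs = record(n) - (height + t)
if pairs >= height:
    for pairs in t:
        height = pairs % nodes + 22 * height
    handle(height)
pairs = pairs - 27
t = t <= pairs
n = n * n

5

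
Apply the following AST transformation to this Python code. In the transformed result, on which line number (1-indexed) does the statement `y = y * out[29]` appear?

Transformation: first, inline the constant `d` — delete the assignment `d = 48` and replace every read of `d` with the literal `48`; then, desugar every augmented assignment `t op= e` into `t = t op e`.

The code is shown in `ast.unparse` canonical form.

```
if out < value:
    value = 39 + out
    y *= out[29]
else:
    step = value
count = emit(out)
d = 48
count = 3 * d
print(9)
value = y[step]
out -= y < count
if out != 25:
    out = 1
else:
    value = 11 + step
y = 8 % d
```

Transformed code:
if out < value:
    value = 39 + out
    y = y * out[29]
else:
    step = value
count = emit(out)
count = 3 * 48
print(9)
value = y[step]
out = out - (y < count)
if out != 25:
    out = 1
else:
    value = 11 + step
y = 8 % 48

3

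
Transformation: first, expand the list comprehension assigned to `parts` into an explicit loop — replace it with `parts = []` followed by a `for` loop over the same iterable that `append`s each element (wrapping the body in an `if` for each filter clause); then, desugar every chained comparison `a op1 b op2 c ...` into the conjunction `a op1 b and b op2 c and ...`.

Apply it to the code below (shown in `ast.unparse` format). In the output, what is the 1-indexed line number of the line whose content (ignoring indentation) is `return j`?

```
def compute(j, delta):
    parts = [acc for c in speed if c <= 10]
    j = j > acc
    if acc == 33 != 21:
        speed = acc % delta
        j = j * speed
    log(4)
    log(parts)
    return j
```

12

Transformed code:
def compute(j, delta):
    parts = []
    for c in speed:
        if c <= 10:
            parts.append(acc)
    j = j > acc
    if acc == 33 and 33 != 21:
        speed = acc % delta
        j = j * speed
    log(4)
    log(parts)
    return j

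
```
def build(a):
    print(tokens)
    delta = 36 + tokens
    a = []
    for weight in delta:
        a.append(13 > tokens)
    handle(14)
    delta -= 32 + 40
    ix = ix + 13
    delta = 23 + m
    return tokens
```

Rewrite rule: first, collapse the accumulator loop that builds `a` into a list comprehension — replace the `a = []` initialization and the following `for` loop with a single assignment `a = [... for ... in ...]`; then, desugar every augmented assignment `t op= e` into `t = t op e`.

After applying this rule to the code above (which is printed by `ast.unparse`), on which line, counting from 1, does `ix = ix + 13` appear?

7

Transformed code:
def build(a):
    print(tokens)
    delta = 36 + tokens
    a = [13 > tokens for weight in delta]
    handle(14)
    delta = delta - (32 + 40)
    ix = ix + 13
    delta = 23 + m
    return tokens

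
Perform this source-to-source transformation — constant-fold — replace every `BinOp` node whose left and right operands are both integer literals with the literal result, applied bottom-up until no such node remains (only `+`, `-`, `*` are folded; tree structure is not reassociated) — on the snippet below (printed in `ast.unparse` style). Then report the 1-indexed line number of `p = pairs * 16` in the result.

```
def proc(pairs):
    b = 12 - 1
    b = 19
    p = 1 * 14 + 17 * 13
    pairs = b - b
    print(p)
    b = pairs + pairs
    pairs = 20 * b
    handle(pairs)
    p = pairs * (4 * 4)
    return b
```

10

Transformed code:
def proc(pairs):
    b = 11
    b = 19
    p = 235
    pairs = b - b
    print(p)
    b = pairs + pairs
    pairs = 20 * b
    handle(pairs)
    p = pairs * 16
    return b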